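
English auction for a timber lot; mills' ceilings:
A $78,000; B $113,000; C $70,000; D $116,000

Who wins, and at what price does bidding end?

Limits ranked: 116,000 (D) > 113,000 (B) > 78,000 (A) > 70,000 (C)
Bidding ends when B exits at $113,000; D takes it.

D wins at $113,000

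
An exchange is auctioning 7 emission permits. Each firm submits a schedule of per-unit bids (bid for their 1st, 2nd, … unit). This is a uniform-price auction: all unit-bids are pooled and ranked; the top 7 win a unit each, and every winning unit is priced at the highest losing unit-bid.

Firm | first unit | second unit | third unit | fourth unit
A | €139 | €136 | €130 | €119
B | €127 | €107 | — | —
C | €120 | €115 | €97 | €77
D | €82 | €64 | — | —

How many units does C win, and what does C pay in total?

All unit-bids, highest first — top 7: 139 (A-1), 136 (A-2), 130 (A-3), 127 (B-1), 120 (C-1), 119 (A-4), 115 (C-2)
The (k+1)-th unit-bid is €107.
C wins 2 unit(s) at €107 each.

C: 2 units, pays €214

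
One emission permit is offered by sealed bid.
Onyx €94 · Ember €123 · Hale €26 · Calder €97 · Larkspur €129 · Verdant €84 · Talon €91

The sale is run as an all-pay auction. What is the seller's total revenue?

Total revenue: €644

Rule: the highest bidder wins the item, but every bidder pays their own bid.
Bids in order: 129 (Larkspur) > 123 (Ember) > 97 (Calder) > 94 (Onyx) > 91 (Talon) > 84 (Verdant) > …
Larkspur wins with the top bid; all bids are sunk regardless.
Every bidder forfeits their bid regardless of winning.
Revenue = 94 + 123 + 26 + 97 + 129 + 84 + 91 = €644.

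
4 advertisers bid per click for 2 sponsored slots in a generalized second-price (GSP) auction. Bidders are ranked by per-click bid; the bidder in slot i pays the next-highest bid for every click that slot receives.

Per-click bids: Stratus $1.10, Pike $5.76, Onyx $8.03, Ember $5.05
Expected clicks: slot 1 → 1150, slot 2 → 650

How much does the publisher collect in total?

Ranked by bid: $8.03 (Onyx) > $5.76 (Pike) > $5.05 (Ember) > …
Slot 1: Onyx pays $5.76 × 1150 = $6624.00
Slot 2: Pike pays $5.05 × 650 = $3282.50
Total = $9906.50

Total revenue: $9906.50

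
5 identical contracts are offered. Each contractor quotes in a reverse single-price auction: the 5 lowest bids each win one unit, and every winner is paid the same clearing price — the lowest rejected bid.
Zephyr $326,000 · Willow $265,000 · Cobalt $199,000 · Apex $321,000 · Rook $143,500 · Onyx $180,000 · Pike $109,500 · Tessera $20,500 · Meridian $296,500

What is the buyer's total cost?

Bids ranked low→high: 20,500 (Tessera), 109,500 (Pike), 143,500 (Rook), 180,000 (Onyx), 199,000 (Cobalt), 265,000 (Willow), 296,500 (Meridian), …
The 5 lowest are Tessera, Pike, Rook, Onyx, Cobalt.
First losing bid is Willow's $265,000, which sets the uniform price.
Total cost = 5 × $265,000 = $1,325,000.

Total cost: $1,325,000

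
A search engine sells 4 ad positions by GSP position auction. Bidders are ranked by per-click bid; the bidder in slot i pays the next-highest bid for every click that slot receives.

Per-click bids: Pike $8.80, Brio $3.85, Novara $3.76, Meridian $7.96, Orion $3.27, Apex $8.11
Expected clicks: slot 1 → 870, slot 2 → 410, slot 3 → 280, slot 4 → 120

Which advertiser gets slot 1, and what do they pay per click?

Pike; $8.11 per click

Ranked by bid: $8.80 (Pike) > $8.11 (Apex) > $7.96 (Meridian) > $3.85 (Brio) > $3.76 (Novara) > …
Slot 1 goes to the first-ranked bidder, Pike, who pays the next bid down: $8.11/click.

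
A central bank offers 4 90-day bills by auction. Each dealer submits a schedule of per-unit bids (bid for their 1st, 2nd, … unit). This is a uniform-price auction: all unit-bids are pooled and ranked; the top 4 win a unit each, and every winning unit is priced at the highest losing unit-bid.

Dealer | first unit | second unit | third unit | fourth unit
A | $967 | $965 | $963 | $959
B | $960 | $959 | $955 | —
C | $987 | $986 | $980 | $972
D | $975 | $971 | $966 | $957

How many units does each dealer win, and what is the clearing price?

C 3, D 1; clearing price $972

Pooled unit-bids ranked (top 4): 987 (C-1), 986 (C-2), 980 (C-3), 975 (D-1)
Highest rejected unit-bid = $972.
Allocation: C 3, D 1.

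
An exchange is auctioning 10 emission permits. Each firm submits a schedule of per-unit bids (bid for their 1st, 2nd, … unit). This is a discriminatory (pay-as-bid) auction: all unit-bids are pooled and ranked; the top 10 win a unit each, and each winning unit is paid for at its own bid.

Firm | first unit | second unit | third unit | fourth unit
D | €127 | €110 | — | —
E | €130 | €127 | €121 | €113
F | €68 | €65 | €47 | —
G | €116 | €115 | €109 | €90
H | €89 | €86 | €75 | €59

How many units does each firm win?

D 2, E 4, G 4

All unit-bids, highest first — top 10: 130 (E-1), 127 (D-1), 127 (E-2), 121 (E-3), 116 (G-1), 115 (G-2), 113 (E-4), 110 (D-2), 109 (G-3), 90 (G-4)
Next rejected bid: €89 (not a price — pay-as-bid).
Allocation: D 2, E 4, G 4.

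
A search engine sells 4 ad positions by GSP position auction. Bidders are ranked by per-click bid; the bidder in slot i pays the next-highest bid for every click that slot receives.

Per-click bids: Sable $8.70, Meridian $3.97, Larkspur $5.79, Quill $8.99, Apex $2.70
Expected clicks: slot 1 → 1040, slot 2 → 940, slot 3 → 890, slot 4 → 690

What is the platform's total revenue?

Per-click bids in order: $8.99 (Quill) > $8.70 (Sable) > $5.79 (Larkspur) > $3.97 (Meridian) > $2.70 (Apex)
Slot 1: Quill pays $8.70 × 1040 = $9048.00
Slot 2: Sable pays $5.79 × 940 = $5442.60
Slot 3: Larkspur pays $3.97 × 890 = $3533.30
Slot 4: Meridian pays $2.70 × 690 = $1863.00
Total = $19886.90

Total revenue: $19886.90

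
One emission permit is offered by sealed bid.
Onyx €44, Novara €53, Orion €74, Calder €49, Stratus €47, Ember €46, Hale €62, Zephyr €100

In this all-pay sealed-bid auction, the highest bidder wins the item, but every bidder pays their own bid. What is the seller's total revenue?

Total revenue: €475

Sorting bids: 100 (Zephyr) > 74 (Orion) > 62 (Hale) > 53 (Novara) > 49 (Calder) > 47 (Stratus) > …
Every bidder forfeits their bid regardless of winning.
Revenue = 44 + 53 + 74 + 49 + 47 + 46 + 62 + 100 = €475.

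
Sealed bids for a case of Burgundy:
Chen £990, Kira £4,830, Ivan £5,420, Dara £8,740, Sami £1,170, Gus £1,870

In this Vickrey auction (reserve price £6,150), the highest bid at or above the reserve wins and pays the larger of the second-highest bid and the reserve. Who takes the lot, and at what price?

Dara pays £6,150

Vickrey auction (reserve price £6,150): the highest bid at or above the reserve wins and pays the larger of the second-highest bid and the reserve.
Bids ranked: 8,740 (Dara) > 5,420 (Ivan) > 4,830 (Kira) > 1,870 (Gus) > 1,170 (Sami) > 990 (Chen)
Highest eligible bid: Dara at £8,740.
Second-highest bid £5,420 is below the reserve £6,150, so the reserve binds → payment £6,150.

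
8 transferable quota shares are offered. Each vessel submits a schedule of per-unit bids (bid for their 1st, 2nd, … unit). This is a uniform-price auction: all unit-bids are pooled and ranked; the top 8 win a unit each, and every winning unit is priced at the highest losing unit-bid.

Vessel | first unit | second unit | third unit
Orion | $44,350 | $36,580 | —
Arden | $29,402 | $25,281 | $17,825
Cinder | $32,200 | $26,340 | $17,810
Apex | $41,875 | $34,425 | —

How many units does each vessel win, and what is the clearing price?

Apex 2, Arden 2, Cinder 2, Orion 2; clearing price $17,825

Pooled unit-bids ranked (top 8): 44,350 (Orion-1), 41,875 (Apex-1), 36,580 (Orion-2), 34,425 (Apex-2), 32,200 (Cinder-1), 29,402 (Arden-1), 26,340 (Cinder-2), 25,281 (Arden-2)
The (k+1)-th unit-bid is $17,825.
Allocation: Apex 2, Arden 2, Cinder 2, Orion 2.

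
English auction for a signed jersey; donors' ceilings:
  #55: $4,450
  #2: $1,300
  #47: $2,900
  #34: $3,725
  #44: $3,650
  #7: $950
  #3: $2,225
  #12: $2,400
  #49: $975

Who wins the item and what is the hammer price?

#55 wins at $3,725

Limits ranked: 4,450 (#55) > 3,725 (#34) > 3,650 (#44) > 2,900 (#47) > 2,400 (#12) > 2,225 (#3) > …
#34 is the last rival to drop out, at $3,725; #55 remains and wins at that price.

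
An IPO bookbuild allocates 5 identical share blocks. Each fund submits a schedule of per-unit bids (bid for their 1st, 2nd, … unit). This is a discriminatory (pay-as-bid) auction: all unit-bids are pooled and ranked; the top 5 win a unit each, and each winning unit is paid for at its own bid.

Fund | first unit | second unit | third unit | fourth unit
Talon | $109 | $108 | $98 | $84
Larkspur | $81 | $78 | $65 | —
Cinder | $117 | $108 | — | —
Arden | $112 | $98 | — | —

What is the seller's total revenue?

Pooled unit-bids ranked (top 5): 117 (Cinder-1), 112 (Arden-1), 109 (Talon-1), 108 (Talon-2), 108 (Cinder-2)
Next rejected bid: $98 (not a price — pay-as-bid).
Each winning unit pays its own bid.
Revenue = 117 + 112 + 109 + 108 + 108 = $554.

Total revenue: $554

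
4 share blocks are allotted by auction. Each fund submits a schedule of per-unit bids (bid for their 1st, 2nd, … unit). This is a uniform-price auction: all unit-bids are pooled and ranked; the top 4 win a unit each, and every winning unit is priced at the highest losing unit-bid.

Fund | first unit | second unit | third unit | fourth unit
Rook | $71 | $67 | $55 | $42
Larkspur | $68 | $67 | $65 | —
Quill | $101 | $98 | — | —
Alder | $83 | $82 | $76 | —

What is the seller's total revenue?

Pooled unit-bids ranked (top 4): 101 (Quill-1), 98 (Quill-2), 83 (Alder-1), 82 (Alder-2)
First bid not allocated: $76.
Allocation: Alder 2, Quill 2. Every unit priced at $76.
Revenue = 4 × 76 = $304.

Total revenue: $304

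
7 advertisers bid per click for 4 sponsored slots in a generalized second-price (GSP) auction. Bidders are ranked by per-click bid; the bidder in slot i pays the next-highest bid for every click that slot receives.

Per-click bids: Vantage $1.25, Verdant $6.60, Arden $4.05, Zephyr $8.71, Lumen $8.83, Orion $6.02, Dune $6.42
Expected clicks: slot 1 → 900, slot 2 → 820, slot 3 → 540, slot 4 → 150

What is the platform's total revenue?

Total revenue: $17620.80

Sorting advertisers: $8.83 (Lumen) > $8.71 (Zephyr) > $6.60 (Verdant) > $6.42 (Dune) > $6.02 (Orion) > …
Slot 1: Lumen pays $8.71 × 900 = $7839.00
Slot 2: Zephyr pays $6.60 × 820 = $5412.00
Slot 3: Verdant pays $6.42 × 540 = $3466.80
Slot 4: Dune pays $6.02 × 150 = $903.00
Total = $17620.80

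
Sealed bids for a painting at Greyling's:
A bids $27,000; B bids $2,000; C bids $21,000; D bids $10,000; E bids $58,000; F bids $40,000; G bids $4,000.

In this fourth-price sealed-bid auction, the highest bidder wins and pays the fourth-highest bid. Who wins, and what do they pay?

E pays $21,000

Sorting bids: 58,000 (E) > 40,000 (F) > 27,000 (A) > 21,000 (C) > 10,000 (D) > 4,000 (G) > …
E is highest; pays the fourth-highest bid, $21,000.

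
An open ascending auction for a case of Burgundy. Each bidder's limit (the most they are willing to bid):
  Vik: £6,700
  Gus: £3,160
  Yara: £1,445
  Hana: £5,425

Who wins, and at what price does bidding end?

Vik wins at £5,425

Sorting limits: 6,700 (Vik) > 5,425 (Hana) > 3,160 (Gus) > 1,445 (Yara)
Hana is the last rival to drop out, at £5,425; Vik remains and wins at that price.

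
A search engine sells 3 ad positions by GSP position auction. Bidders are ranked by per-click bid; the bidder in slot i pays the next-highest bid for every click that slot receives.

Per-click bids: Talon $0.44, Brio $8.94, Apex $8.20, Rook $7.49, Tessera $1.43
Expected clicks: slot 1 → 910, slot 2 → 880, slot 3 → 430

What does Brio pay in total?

Per-click bids in order: $8.94 (Brio) > $8.20 (Apex) > $7.49 (Rook) > $1.43 (Tessera) > …
Brio holds slot 1 → pays next bid $8.20 × 910 clicks = $7462.00.

Brio pays $7462.00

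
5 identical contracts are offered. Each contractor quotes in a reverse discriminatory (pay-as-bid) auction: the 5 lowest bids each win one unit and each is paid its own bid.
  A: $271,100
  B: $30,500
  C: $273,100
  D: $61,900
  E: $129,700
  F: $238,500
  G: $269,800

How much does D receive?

D is paid $61,900

Bids ranked low→high: 30,500 (B), 61,900 (D), 129,700 (E), 238,500 (F), 269,800 (G), 271,100 (A), 273,100 (C)
Winners (5 units): B, D, E, F, G.
D wins → own bid $61,900.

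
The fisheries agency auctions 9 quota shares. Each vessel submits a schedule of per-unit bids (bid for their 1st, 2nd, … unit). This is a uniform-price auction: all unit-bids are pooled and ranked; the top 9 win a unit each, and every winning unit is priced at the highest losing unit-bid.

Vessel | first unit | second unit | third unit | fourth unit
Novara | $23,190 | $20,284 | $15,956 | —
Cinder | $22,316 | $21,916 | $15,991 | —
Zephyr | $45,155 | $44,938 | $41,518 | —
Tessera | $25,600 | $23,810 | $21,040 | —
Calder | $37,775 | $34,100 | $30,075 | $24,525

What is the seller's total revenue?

All unit-bids, highest first — top 9: 45,155 (Zephyr-1), 44,938 (Zephyr-2), 41,518 (Zephyr-3), 37,775 (Calder-1), 34,100 (Calder-2), 30,075 (Calder-3), 25,600 (Tessera-1), 24,525 (Calder-4), 23,810 (Tessera-2)
The (k+1)-th unit-bid is $23,190.
Allocation: Calder 4, Tessera 2, Zephyr 3. Every unit priced at $23,190.
Revenue = 9 × 23,190 = $208,710.

Total revenue: $208,710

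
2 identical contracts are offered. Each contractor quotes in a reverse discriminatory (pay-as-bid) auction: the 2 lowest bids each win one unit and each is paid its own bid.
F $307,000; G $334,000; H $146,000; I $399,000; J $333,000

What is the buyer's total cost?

Total cost: $453,000

Ordering the bids: 146,000 (H), 307,000 (F), 333,000 (J), 334,000 (G), …
Lowest 2: H, F.
Total cost = 146,000 + 307,000 = $453,000.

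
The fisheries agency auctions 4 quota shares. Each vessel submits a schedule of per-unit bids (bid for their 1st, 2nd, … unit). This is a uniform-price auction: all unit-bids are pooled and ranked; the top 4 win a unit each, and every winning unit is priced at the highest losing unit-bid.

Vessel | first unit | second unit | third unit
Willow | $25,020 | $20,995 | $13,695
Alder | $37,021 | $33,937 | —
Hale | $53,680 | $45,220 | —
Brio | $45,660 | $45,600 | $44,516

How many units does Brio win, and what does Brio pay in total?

Brio: 2 units, pays $89,032

Pooled unit-bids ranked (top 4): 53,680 (Hale-1), 45,660 (Brio-1), 45,600 (Brio-2), 45,220 (Hale-2)
The (k+1)-th unit-bid is $44,516.
Brio wins 2 unit(s) at $44,516 each.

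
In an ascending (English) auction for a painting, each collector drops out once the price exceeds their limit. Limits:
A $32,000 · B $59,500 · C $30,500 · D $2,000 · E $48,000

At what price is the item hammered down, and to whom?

B wins at $48,000

Rule: the price rises until one bidder remains; the winner pays the price at which the last rival dropped out.
Limits ranked: 59,500 (B) > 48,000 (E) > 32,000 (A) > 30,500 (C) > 2,000 (D)
Bidding ends when E exits at $48,000; B takes it.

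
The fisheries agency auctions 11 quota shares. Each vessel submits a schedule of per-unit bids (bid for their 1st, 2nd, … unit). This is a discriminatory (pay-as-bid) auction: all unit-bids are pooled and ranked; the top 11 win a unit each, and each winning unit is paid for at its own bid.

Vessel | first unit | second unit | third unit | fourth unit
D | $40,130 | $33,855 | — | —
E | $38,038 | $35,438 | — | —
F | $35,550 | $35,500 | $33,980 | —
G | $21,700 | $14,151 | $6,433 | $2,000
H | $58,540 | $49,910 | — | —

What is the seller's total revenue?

Total revenue: $396,792

Merging the schedules and taking the best 11: 58,540 (H-1), 49,910 (H-2), 40,130 (D-1), 38,038 (E-1), 35,550 (F-1), 35,500 (F-2), 35,438 (E-2), 33,980 (F-3), 33,855 (D-2), 21,700 (G-1), 14,151 (G-2)
Next rejected bid: $6,433 (not a price — pay-as-bid).
Each winning unit pays its own bid.
Revenue = 58,540 + 49,910 + 40,130 + 38,038 + 35,550 + 35,500 + 35,438 + 33,980 + 33,855 + 21,700 + 14,151 = $396,792.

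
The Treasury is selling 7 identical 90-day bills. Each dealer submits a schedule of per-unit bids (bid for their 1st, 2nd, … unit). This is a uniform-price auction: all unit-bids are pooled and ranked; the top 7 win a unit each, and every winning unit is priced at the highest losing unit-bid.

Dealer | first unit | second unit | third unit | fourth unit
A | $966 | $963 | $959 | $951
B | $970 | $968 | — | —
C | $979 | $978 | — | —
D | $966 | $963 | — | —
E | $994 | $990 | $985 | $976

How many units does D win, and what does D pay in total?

D: 0 units, pays $0

Pooled unit-bids ranked (top 7): 994 (E-1), 990 (E-2), 985 (E-3), 979 (C-1), 978 (C-2), 976 (E-4), 970 (B-1)
First bid not allocated: $968.
D wins 0 unit(s) at $968 each.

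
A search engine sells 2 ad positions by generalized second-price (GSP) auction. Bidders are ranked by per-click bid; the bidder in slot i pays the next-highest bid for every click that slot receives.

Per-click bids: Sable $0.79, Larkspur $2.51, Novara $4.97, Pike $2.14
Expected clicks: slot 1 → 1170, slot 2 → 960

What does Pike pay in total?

Pike pays $0.00

Sorting advertisers: $4.97 (Novara) > $2.51 (Larkspur) > $2.14 (Pike) > …
Pike ranks below slot 2 → no slot, pays nothing.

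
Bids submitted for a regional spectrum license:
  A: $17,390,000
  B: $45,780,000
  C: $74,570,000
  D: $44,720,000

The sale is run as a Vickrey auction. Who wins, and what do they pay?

Sorting bids: 74,570,000 (C) > 45,780,000 (B) > 44,720,000 (D) > 17,390,000 (A)
C wins with the highest bid; price is set by the runner-up at $45,780,000.

C pays $45,780,000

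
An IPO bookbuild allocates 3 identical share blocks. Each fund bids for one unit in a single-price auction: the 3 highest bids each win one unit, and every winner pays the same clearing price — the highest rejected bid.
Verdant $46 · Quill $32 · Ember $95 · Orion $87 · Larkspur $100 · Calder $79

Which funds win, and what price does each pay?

Larkspur, Ember, Orion; each pays $79

Ordering the bids: 100 (Larkspur), 95 (Ember), 87 (Orion), 79 (Calder), 46 (Verdant), …
Winners (3 units): Larkspur, Ember, Orion.
Clearing price = highest rejected bid = $79.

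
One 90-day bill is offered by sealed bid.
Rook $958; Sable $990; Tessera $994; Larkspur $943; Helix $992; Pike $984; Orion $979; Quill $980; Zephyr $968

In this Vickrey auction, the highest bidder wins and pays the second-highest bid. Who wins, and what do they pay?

Rule: the highest bidder wins and pays the second-highest bid.
Bids in order: 994 (Tessera) > 992 (Helix) > 990 (Sable) > 984 (Pike) > 980 (Quill) > 979 (Orion) > …
Second-price: Tessera pays Helix's bid of $992.

Tessera pays $992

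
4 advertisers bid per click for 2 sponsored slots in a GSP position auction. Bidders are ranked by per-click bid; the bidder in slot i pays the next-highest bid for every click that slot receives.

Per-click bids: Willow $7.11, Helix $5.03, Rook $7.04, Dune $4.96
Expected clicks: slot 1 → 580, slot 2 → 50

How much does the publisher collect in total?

Total revenue: $4334.70

Ranked by bid: $7.11 (Willow) > $7.04 (Rook) > $5.03 (Helix) > …
Slot 1: Willow pays $7.04 × 580 = $4083.20
Slot 2: Rook pays $5.03 × 50 = $251.50
Total = $4334.70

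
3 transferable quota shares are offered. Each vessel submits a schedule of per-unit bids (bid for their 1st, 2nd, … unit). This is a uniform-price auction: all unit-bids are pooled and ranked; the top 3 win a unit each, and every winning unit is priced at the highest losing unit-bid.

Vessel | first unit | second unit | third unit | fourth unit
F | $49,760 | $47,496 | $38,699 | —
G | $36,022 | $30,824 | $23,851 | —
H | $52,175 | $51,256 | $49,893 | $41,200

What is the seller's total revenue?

Total revenue: $149,280

Pooled unit-bids ranked (top 3): 52,175 (H-1), 51,256 (H-2), 49,893 (H-3)
Highest rejected unit-bid = $49,760.
Allocation: H 3. Every unit priced at $49,760.
Revenue = 3 × 49,760 = $149,280.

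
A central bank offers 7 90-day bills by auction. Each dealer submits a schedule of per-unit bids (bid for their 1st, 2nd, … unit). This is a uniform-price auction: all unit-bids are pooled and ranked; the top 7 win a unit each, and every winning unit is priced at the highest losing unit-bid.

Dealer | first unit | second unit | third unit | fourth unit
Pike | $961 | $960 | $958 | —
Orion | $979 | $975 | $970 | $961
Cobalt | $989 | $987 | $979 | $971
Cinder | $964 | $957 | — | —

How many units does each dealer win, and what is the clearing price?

All unit-bids, highest first — top 7: 989 (Cobalt-1), 987 (Cobalt-2), 979 (Orion-1), 979 (Cobalt-3), 975 (Orion-2), 971 (Cobalt-4), 970 (Orion-3)
The (k+1)-th unit-bid is $964.
Allocation: Cobalt 4, Orion 3.

Cobalt 4, Orion 3; clearing price $964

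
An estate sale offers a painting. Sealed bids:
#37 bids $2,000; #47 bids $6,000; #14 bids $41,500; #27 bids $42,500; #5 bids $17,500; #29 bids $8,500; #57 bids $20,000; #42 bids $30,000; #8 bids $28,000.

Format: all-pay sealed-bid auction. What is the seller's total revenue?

Bids in order: 42,500 (#27) > 41,500 (#14) > 30,000 (#42) > 28,000 (#8) > 20,000 (#57) > 17,500 (#5) > …
#27 wins with the top bid; all bids are sunk regardless.
Every bidder forfeits their bid regardless of winning.
Revenue = 2,000 + 6,000 + 41,500 + 42,500 + 17,500 + 8,500 + 20,000 + 30,000 + 28,000 = $196,000.

Total revenue: $196,000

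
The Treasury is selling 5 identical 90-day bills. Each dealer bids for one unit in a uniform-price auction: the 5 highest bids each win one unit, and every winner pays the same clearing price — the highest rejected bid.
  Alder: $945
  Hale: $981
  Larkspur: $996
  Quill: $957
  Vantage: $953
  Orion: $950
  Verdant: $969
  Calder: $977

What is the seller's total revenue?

Total revenue: $4,765

Sorting: 996 (Larkspur), 981 (Hale), 977 (Calder), 969 (Verdant), 957 (Quill), 953 (Vantage), 950 (Orion), …
Winners (5 units): Larkspur, Hale, Calder, Verdant, Quill.
Clearing price = highest rejected bid = $953.
Total revenue = 5 × $953 = $4,765.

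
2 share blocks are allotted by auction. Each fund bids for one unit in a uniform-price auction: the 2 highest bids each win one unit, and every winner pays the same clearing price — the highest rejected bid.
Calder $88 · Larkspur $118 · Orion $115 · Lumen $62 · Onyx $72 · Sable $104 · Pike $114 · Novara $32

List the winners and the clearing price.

Bids ranked high→low: 118 (Larkspur), 115 (Orion), 114 (Pike), 104 (Sable), …
Top 2: Larkspur, Orion.
Clearing price = highest rejected bid = $114.

Larkspur, Orion; each pays $114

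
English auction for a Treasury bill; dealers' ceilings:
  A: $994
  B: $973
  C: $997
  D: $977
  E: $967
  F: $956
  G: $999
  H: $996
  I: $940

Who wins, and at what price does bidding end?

G wins at $997

Rule: the price rises until one bidder remains; the winner pays the price at which the last rival dropped out.
Sorting limits: 999 (G) > 997 (C) > 996 (H) > 994 (A) > 977 (D) > 973 (B) > …
C is the last rival to drop out, at $997; G remains and wins at that price.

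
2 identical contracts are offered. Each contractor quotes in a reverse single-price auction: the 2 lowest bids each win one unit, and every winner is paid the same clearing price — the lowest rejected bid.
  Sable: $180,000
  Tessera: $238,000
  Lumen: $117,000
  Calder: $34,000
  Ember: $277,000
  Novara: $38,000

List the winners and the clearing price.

Calder, Novara; each is paid $117,000

Ordering the bids: 34,000 (Calder), 38,000 (Novara), 117,000 (Lumen), 180,000 (Sable), …
Lowest 2: Calder, Novara.
First losing bid is Lumen's $117,000, which sets the uniform price.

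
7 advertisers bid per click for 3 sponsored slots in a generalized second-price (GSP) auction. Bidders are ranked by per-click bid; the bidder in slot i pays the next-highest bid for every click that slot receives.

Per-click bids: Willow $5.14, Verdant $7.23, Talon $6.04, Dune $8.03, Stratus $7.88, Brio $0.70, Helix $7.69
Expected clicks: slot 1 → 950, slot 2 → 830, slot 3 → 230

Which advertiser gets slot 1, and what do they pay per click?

Ranked by bid: $8.03 (Dune) > $7.88 (Stratus) > $7.69 (Helix) > $7.23 (Verdant) > …
Slot 1 goes to the first-ranked bidder, Dune, who pays the next bid down: $7.88/click.

Dune; $7.88 per click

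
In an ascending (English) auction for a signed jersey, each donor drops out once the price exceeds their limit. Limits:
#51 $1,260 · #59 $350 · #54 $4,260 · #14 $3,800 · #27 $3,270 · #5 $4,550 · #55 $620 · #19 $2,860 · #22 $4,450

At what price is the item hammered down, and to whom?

#5 wins at $4,450

Open ascending-bid auction: the price rises until one bidder remains; the winner pays the price at which the last rival dropped out.
Limits in order: 4,550 (#5) > 4,450 (#22) > 4,260 (#54) > 3,800 (#14) > 3,270 (#27) > 2,860 (#19) > …
Once the price passes $4,450, only #5 is left; the hammer falls at #22's limit of $4,450.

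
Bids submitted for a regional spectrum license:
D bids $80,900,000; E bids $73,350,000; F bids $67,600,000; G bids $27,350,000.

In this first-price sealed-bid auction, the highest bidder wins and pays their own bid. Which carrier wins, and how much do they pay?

D pays $80,900,000

Bids ranked: 80,900,000 (D) > 73,350,000 (E) > 67,600,000 (F) > 27,350,000 (G)
First-price: D pays what they bid, $80,900,000.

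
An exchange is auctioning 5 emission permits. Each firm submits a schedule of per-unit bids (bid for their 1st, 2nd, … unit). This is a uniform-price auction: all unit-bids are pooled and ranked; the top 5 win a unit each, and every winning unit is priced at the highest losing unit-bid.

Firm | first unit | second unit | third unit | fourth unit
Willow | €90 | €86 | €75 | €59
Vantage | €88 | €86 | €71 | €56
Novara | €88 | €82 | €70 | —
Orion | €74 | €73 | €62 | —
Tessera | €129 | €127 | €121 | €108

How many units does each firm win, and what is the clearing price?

Pooled unit-bids ranked (top 5): 129 (Tessera-1), 127 (Tessera-2), 121 (Tessera-3), 108 (Tessera-4), 90 (Willow-1)
First bid not allocated: €88.
Allocation: Tessera 4, Willow 1.

Tessera 4, Willow 1; clearing price €88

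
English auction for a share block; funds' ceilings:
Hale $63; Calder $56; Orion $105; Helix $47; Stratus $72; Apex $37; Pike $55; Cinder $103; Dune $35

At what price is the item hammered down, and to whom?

Orion wins at $103

Sorting limits: 105 (Orion) > 103 (Cinder) > 72 (Stratus) > 63 (Hale) > 56 (Calder) > 55 (Pike) > …
Cinder is the last rival to drop out, at $103; Orion remains and wins at that price.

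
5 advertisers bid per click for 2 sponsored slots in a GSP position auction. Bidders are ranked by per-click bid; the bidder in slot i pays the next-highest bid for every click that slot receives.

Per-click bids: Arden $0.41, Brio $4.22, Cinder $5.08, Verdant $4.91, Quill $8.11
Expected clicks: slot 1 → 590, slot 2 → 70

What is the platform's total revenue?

Total revenue: $3340.90

Per-click bids in order: $8.11 (Quill) > $5.08 (Cinder) > $4.91 (Verdant) > …
Slot 1: Quill pays $5.08 × 590 = $2997.20
Slot 2: Cinder pays $4.91 × 70 = $343.70
Total = $3340.90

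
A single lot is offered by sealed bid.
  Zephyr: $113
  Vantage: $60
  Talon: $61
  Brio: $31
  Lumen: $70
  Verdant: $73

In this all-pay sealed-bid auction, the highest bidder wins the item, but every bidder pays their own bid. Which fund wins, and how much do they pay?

Bids in order: 113 (Zephyr) > 73 (Verdant) > 70 (Lumen) > 61 (Talon) > 60 (Vantage) > 31 (Brio)
Zephyr wins with the top bid; all bids are sunk regardless.

Zephyr pays $113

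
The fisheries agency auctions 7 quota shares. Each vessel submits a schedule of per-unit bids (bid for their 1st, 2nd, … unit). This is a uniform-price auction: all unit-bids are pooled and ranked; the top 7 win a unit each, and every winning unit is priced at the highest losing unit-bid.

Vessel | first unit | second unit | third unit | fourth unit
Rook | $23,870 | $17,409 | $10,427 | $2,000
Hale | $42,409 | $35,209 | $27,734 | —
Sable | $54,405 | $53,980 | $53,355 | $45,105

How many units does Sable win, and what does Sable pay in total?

Sable: 4 units, pays $95,480

All unit-bids, highest first — top 7: 54,405 (Sable-1), 53,980 (Sable-2), 53,355 (Sable-3), 45,105 (Sable-4), 42,409 (Hale-1), 35,209 (Hale-2), 27,734 (Hale-3)
First bid not allocated: $23,870.
Sable wins 4 unit(s) at $23,870 each.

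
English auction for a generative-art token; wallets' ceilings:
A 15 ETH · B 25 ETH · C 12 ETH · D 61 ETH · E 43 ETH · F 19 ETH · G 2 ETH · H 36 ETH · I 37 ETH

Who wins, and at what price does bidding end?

Rule: the price rises until one bidder remains; the winner pays the price at which the last rival dropped out.
Limits ranked: 61 (D) > 43 (E) > 37 (I) > 36 (H) > 25 (B) > 19 (F) > …
Once the price passes 43 ETH, only D is left; the hammer falls at E's limit of 43 ETH.

D wins at 43 ETH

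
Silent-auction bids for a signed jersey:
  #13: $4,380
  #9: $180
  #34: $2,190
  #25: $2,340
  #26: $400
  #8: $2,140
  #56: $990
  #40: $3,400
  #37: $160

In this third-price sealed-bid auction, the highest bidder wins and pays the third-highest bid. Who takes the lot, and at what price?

Third-price sealed-bid auction: the highest bidder wins and pays the third-highest bid.
Bids in order: 4,380 (#13) > 3,400 (#40) > 2,340 (#25) > 2,190 (#34) > 2,140 (#8) > 990 (#56) > …
#13 wins; payment is bid #3 in the ranking = $2,340.

#13 pays $2,340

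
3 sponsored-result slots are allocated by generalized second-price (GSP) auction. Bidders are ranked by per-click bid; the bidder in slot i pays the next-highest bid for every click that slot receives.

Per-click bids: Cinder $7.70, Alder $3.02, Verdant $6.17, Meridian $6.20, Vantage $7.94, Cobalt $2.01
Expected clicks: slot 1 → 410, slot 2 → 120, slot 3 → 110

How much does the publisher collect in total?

Sorting advertisers: $7.94 (Vantage) > $7.70 (Cinder) > $6.20 (Meridian) > $6.17 (Verdant) > …
Slot 1: Vantage pays $7.70 × 410 = $3157.00
Slot 2: Cinder pays $6.20 × 120 = $744.00
Slot 3: Meridian pays $6.17 × 110 = $678.70
Total = $4579.70

Total revenue: $4579.70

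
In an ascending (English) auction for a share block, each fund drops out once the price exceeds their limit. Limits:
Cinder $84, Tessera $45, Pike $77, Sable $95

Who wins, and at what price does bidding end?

Sable wins at $84

Limits in order: 95 (Sable) > 84 (Cinder) > 77 (Pike) > 45 (Tessera)
Bidding ends when Cinder exits at $84; Sable takes it.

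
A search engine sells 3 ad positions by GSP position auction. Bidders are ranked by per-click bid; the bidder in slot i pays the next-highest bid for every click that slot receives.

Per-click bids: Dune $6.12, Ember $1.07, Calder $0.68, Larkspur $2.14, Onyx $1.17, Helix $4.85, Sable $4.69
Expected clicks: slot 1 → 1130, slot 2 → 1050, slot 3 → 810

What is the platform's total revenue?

Sorting advertisers: $6.12 (Dune) > $4.85 (Helix) > $4.69 (Sable) > $2.14 (Larkspur) > …
Slot 1: Dune pays $4.85 × 1130 = $5480.50
Slot 2: Helix pays $4.69 × 1050 = $4924.50
Slot 3: Sable pays $2.14 × 810 = $1733.40
Total = $12138.40

Total revenue: $12138.40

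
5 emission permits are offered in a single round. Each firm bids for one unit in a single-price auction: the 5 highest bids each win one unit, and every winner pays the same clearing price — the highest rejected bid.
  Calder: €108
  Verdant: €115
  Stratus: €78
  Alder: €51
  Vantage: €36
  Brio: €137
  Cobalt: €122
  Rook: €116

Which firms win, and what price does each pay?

Brio, Cobalt, Rook, Verdant, Calder; each pays €78

Sorting: 137 (Brio), 122 (Cobalt), 116 (Rook), 115 (Verdant), 108 (Calder), 78 (Stratus), 51 (Alder), …
Top 5: Brio, Cobalt, Rook, Verdant, Calder.
First losing bid is Stratus's €78, which sets the uniform price.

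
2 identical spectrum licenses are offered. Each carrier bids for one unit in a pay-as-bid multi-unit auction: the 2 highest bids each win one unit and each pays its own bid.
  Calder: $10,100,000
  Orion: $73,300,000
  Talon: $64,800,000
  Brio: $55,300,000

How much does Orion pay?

Orion pays $73,300,000

Bids ranked high→low: 73,300,000 (Orion), 64,800,000 (Talon), 55,300,000 (Brio), 10,100,000 (Calder)
Top 2: Orion, Talon.
Orion wins → own bid $73,300,000.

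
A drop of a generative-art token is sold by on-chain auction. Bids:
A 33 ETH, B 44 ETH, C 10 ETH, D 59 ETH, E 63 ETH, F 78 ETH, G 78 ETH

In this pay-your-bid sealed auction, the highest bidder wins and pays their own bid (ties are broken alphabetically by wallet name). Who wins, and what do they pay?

Bids ranked: 78 (F) > 78 (G) > 63 (E) > 59 (D) > 44 (B) > 33 (A) > …
Tie at 78 ETH → F wins by tie-break.
F is highest → pays own bid, 78 ETH.

F pays 78 ETH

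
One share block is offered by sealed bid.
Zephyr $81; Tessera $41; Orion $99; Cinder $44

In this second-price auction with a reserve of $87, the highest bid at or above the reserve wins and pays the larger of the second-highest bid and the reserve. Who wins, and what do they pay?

Second-price auction with a reserve of $87: the highest bid at or above the reserve wins and pays the larger of the second-highest bid and the reserve.
Sorting bids: 99 (Orion) > 81 (Zephyr) > 44 (Cinder) > 41 (Tessera)
Orion has the top bid at or above the reserve ($99).
max(second-highest $81, reserve $87) = $87.

Orion pays $87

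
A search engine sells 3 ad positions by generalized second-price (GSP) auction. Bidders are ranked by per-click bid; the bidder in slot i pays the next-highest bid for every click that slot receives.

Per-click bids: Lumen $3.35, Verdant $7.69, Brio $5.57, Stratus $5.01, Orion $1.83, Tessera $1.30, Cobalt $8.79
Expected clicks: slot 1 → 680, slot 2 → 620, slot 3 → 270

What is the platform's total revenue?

Sorting advertisers: $8.79 (Cobalt) > $7.69 (Verdant) > $5.57 (Brio) > $5.01 (Stratus) > …
Slot 1: Cobalt pays $7.69 × 680 = $5229.20
Slot 2: Verdant pays $5.57 × 620 = $3453.40
Slot 3: Brio pays $5.01 × 270 = $1352.70
Total = $10035.30

Total revenue: $10035.30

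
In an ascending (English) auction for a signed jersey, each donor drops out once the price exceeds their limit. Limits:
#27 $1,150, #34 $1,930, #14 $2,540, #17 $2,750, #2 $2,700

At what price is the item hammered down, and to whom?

#17 wins at $2,700

Open ascending-bid auction: the price rises until one bidder remains; the winner pays the price at which the last rival dropped out.
Limits ranked: 2,750 (#17) > 2,700 (#2) > 2,540 (#14) > 1,930 (#34) > 1,150 (#27)
Once the price passes $2,700, only #17 is left; the hammer falls at #2's limit of $2,700.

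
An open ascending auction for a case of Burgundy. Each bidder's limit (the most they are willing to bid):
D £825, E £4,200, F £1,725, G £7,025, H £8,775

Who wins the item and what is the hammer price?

Sorting limits: 8,775 (H) > 7,025 (G) > 4,200 (E) > 1,725 (F) > 825 (D)
G is the last rival to drop out, at £7,025; H remains and wins at that price.

H wins at £7,025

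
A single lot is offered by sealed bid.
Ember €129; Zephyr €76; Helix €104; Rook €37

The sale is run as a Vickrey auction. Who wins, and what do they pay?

Ember pays €104

Bids ranked: 129 (Ember) > 104 (Helix) > 76 (Zephyr) > 37 (Rook)
Second-price: Ember pays Helix's bid of €104.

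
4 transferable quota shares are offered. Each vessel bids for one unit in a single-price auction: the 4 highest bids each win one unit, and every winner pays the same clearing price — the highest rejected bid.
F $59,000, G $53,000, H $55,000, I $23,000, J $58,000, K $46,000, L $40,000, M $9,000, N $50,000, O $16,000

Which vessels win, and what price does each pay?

F, J, H, G; each pays $50,000

Bids ranked high→low: 59,000 (F), 58,000 (J), 55,000 (H), 53,000 (G), 50,000 (N), 46,000 (K), …
The 4 highest are F, J, H, G.
Highest unsuccessful bid: $50,000 → clearing price.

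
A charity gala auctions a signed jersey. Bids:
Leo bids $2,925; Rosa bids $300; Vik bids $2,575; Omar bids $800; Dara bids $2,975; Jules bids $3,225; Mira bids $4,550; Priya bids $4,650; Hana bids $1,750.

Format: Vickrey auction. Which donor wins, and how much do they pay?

Rule: the highest bidder wins and pays the second-highest bid.
Bids in order: 4,650 (Priya) > 4,550 (Mira) > 3,225 (Jules) > 2,975 (Dara) > 2,925 (Leo) > 2,575 (Vik) > …
Priya wins with the highest bid; price is set by the runner-up at $4,550.

Priya pays $4,550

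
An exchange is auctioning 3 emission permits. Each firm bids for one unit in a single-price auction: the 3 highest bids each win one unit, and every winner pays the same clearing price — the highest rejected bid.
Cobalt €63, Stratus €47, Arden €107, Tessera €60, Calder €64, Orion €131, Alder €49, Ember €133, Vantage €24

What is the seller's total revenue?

Sorting: 133 (Ember), 131 (Orion), 107 (Arden), 64 (Calder), 63 (Cobalt), …
Top 3: Ember, Orion, Arden.
First losing bid is Calder's €64, which sets the uniform price.
Total revenue = 3 × €64 = €192.

Total revenue: €192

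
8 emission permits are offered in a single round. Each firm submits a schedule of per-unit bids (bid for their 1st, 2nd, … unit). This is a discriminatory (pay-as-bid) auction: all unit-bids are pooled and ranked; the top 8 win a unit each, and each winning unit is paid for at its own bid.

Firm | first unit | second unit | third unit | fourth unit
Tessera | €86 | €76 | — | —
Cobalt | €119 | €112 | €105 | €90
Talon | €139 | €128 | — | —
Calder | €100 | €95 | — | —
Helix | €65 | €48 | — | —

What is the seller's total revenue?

All unit-bids, highest first — top 8: 139 (Talon-1), 128 (Talon-2), 119 (Cobalt-1), 112 (Cobalt-2), 105 (Cobalt-3), 100 (Calder-1), 95 (Calder-2), 90 (Cobalt-4)
Next rejected bid: €86 (not a price — pay-as-bid).
Each winning unit pays its own bid.
Revenue = 139 + 128 + 119 + 112 + 105 + 100 + 95 + 90 = €888.

Total revenue: €888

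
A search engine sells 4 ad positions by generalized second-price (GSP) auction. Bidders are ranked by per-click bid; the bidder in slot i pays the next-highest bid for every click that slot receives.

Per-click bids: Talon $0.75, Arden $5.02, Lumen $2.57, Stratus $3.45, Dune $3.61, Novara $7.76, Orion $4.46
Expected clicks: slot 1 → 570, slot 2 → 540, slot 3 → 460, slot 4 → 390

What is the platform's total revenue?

Ranked by bid: $7.76 (Novara) > $5.02 (Arden) > $4.46 (Orion) > $3.61 (Dune) > $3.45 (Stratus) > …
Slot 1: Novara pays $5.02 × 570 = $2861.40
Slot 2: Arden pays $4.46 × 540 = $2408.40
Slot 3: Orion pays $3.61 × 460 = $1660.60
Slot 4: Dune pays $3.45 × 390 = $1345.50
Total = $8275.90

Total revenue: $8275.90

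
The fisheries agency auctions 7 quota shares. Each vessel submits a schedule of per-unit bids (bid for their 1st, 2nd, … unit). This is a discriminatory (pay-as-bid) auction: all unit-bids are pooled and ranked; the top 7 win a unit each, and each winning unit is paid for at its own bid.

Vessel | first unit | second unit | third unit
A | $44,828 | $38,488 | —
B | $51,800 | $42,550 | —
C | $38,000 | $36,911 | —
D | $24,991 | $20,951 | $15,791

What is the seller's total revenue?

Total revenue: $277,568

All unit-bids, highest first — top 7: 51,800 (B-1), 44,828 (A-1), 42,550 (B-2), 38,488 (A-2), 38,000 (C-1), 36,911 (C-2), 24,991 (D-1)
Next rejected bid: $20,951 (not a price — pay-as-bid).
Each winning unit pays its own bid.
Revenue = 51,800 + 44,828 + 42,550 + 38,488 + 38,000 + 36,911 + 24,991 = $277,568.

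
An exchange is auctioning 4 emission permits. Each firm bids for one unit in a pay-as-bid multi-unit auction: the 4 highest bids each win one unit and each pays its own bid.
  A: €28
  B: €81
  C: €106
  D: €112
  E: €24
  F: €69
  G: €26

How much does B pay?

B pays €81

Bids ranked high→low: 112 (D), 106 (C), 81 (B), 69 (F), 28 (A), 26 (G), …
Winners (4 units): D, C, B, F.
B wins → own bid €81.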